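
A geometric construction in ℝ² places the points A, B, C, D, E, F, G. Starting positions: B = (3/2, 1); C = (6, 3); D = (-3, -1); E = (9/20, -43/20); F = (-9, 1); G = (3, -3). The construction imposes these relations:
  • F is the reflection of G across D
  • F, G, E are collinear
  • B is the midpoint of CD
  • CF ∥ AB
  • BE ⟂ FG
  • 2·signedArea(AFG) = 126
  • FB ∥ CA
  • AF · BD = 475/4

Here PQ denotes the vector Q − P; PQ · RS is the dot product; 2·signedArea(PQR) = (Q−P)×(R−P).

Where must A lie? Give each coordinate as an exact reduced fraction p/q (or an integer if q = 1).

A = (33/2, 3)

1. A_x = 33/2  [CF ∥ AB ∩ FB ∥ CA]
2. A_y = 3  [CF ∥ AB ∩ FB ∥ CA]
   → A = (33/2, 3)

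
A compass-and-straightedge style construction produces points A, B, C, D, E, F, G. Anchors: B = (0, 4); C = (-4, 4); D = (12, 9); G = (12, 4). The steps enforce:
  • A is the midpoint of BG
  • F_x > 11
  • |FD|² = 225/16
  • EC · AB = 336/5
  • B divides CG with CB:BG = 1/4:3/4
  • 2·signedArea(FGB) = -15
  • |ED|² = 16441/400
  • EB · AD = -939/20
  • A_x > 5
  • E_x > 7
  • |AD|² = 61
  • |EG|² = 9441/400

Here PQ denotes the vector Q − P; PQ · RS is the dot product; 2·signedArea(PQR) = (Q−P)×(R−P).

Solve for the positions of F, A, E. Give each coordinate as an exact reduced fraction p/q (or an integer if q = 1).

A = (6, 4)
E = (36/5, 19/4)
F = (12, 21/4)

1. F_y = 21/4  [2·signedArea(FGB) = -15]
2. F_x = 12  [|FD|² = 225/16]
   → F = (12, 21/4)
3. A_x = 6  [A is the midpoint of BG]
4. A_y = 4  [A is the midpoint of BG]
   → A = (6, 4)
5. E_x = 36/5  [EC · AB = 336/5 ∩ EB · AD = -939/20]
6. E_y = 19/4  [EC · AB = 336/5 ∩ EB · AD = -939/20]
   → E = (36/5, 19/4)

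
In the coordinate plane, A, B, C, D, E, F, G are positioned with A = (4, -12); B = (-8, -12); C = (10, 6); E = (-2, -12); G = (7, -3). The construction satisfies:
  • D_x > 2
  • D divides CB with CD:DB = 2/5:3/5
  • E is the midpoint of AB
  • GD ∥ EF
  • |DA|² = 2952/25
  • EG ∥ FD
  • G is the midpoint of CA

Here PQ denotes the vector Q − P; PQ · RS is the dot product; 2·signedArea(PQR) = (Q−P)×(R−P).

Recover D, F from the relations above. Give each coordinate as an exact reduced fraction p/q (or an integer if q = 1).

D = (14/5, -6/5)
F = (-31/5, -51/5)

1. D_x = 14/5  [D divides CB with CD:DB = 2/5:3/5]
2. D_y = -6/5  [D divides CB with CD:DB = 2/5:3/5]
   → D = (14/5, -6/5)
3. F_x = -31/5  [EG ∥ FD ∩ GD ∥ EF]
4. F_y = -51/5  [EG ∥ FD ∩ GD ∥ EF]
   → F = (-31/5, -51/5)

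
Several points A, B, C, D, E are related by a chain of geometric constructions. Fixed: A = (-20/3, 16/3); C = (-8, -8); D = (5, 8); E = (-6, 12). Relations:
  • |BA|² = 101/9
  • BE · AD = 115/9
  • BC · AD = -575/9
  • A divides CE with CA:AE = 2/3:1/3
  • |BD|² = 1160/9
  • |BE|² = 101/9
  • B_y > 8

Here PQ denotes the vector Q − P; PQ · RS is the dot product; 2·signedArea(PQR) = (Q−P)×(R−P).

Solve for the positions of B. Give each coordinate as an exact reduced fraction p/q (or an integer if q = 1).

1. B_x = -19/3  [line -35/3·x + -8/3·y + -457/9 = 0 ∩ |BA|² = 101/9]
2. B_y = 26/3  [line -35/3·x + -8/3·y + -457/9 = 0 ∩ |BA|² = 101/9]
   → B = (-19/3, 26/3)

B = (-19/3, 26/3)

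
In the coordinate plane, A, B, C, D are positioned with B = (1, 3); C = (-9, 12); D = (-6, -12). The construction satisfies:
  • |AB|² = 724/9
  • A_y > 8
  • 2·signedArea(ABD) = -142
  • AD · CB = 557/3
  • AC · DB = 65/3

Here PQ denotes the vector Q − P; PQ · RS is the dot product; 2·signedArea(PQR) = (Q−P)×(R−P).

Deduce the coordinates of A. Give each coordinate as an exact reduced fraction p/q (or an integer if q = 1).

A = (-17/3, 9)

1. A_x = -17/3  [AD · CB = 557/3 ∩ 2·signedArea(ABD) = -142]
2. A_y = 9  [AD · CB = 557/3 ∩ 2·signedArea(ABD) = -142]
   → A = (-17/3, 9)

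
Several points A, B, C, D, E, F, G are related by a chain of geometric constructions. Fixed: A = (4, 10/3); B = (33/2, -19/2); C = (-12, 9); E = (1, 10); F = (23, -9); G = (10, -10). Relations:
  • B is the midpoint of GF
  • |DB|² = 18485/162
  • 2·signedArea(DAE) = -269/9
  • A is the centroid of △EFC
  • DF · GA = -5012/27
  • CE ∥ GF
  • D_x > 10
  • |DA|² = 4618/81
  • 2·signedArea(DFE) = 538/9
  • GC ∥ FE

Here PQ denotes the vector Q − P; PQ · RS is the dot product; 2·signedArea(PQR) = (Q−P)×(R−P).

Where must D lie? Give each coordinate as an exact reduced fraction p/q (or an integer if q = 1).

D = (31/3, -7/9)

1. D_x = 31/3  [2·signedArea(DFE) = 538/9 ∩ 2·signedArea(DAE) = -269/9]
2. D_y = -7/9  [2·signedArea(DFE) = 538/9 ∩ 2·signedArea(DAE) = -269/9]
   → D = (31/3, -7/9)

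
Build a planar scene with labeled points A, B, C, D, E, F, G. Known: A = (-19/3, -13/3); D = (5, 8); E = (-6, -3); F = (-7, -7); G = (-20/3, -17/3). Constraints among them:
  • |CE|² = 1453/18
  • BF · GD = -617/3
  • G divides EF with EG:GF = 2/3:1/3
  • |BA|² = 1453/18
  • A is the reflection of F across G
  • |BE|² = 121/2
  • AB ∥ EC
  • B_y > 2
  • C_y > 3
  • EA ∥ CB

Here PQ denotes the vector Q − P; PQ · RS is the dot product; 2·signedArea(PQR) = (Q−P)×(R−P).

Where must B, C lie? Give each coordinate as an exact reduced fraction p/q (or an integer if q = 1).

B = (-1/2, 5/2)
C = (-1/6, 23/6)

1. B_x = -1/2  [line -35/3·x + -41/3·y + 85/3 = 0 ∩ |BA|² = 1453/18]
2. B_y = 5/2  [line -35/3·x + -41/3·y + 85/3 = 0 ∩ |BA|² = 1453/18]
   → B = (-1/2, 5/2)
3. C_x = -1/6  [EA ∥ CB ∩ AB ∥ EC]
4. C_y = 23/6  [EA ∥ CB ∩ AB ∥ EC]
   → C = (-1/6, 23/6)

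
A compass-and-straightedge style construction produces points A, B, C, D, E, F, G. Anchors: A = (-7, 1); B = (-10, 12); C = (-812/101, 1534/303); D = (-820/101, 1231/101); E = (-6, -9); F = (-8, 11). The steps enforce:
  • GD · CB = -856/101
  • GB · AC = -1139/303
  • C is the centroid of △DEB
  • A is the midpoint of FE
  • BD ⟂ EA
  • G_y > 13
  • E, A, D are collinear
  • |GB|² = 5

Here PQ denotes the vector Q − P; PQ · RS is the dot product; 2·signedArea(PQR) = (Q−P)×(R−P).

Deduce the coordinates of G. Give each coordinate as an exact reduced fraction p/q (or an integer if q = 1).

G = (-832/101, 1351/101)

1. G_x = -832/101  [GB · AC = -1139/303 ∩ GD · CB = -856/101]
2. G_y = 1351/101  [GB · AC = -1139/303 ∩ GD · CB = -856/101]
   → G = (-832/101, 1351/101)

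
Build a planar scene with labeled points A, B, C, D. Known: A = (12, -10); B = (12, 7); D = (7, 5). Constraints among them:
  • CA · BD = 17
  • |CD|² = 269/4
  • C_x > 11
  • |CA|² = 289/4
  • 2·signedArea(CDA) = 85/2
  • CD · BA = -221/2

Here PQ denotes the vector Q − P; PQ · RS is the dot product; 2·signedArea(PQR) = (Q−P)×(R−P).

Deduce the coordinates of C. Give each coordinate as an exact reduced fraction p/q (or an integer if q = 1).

1. C_x = 12  [2·signedArea(CDA) = 85/2 ∩ CA · BD = 17]
2. C_y = -3/2  [2·signedArea(CDA) = 85/2 ∩ CA · BD = 17]
   → C = (12, -3/2)

C = (12, -3/2)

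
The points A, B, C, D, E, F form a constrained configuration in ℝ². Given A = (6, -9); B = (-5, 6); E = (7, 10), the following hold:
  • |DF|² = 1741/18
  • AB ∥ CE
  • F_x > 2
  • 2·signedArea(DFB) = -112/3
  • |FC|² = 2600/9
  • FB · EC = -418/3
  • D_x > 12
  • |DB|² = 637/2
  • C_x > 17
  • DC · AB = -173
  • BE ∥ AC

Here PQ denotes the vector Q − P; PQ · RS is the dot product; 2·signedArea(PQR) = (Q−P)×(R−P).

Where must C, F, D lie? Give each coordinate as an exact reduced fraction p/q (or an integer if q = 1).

1. C_x = 18  [AB ∥ CE ∩ BE ∥ AC]
2. C_y = -5  [AB ∥ CE ∩ BE ∥ AC]
   → C = (18, -5)
3. D_x = 25/2  [line 11·x + -15·y + -100 = 0 ∩ |DB|² = 637/2]
4. D_y = 5/2  [line 11·x + -15·y + -100 = 0 ∩ |DB|² = 637/2]
   → D = (25/2, 5/2)
5. F_x = 8/3  [FB · EC = -418/3 ∩ 2·signedArea(DFB) = -112/3]
6. F_y = 7/3  [FB · EC = -418/3 ∩ 2·signedArea(DFB) = -112/3]
   → F = (8/3, 7/3)

C = (18, -5)
D = (25/2, 5/2)
F = (8/3, 7/3)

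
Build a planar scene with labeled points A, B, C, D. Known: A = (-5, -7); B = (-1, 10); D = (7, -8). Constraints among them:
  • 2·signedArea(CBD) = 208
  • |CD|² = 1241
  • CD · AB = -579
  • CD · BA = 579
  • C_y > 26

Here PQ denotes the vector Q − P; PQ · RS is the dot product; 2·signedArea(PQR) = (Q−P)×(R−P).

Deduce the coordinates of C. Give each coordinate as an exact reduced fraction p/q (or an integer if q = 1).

C = (3, 27)

1. C_x = 3  [2·signedArea(CBD) = 208 ∩ CD · AB = -579]
2. C_y = 27  [2·signedArea(CBD) = 208 ∩ CD · AB = -579]
   → C = (3, 27)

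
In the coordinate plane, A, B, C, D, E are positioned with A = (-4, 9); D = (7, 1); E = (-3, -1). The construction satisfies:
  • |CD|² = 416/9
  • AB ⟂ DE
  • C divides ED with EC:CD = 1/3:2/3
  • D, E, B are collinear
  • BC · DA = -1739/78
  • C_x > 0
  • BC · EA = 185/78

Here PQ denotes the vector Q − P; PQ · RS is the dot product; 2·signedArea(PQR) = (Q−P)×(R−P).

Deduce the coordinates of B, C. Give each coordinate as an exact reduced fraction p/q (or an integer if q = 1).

1. B_x = -53/26  [D, E, B are collinear ∩ AB ⟂ DE]
2. B_y = -21/26  [D, E, B are collinear ∩ AB ⟂ DE]
   → B = (-53/26, -21/26)
3. C_x = 1/3  [C divides ED with EC:CD = 1/3:2/3]
4. C_y = -1/3  [C divides ED with EC:CD = 1/3:2/3]
   → C = (1/3, -1/3)

B = (-53/26, -21/26)
C = (1/3, -1/3)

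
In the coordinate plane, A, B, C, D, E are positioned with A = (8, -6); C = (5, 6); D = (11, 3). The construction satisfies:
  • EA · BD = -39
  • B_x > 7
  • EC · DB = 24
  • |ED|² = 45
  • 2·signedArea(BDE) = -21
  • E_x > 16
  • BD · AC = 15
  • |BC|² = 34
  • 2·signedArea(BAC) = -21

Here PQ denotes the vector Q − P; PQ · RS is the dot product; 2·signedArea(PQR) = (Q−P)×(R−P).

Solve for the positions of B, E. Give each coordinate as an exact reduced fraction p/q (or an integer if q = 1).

1. B_x = 8  [2·signedArea(BAC) = -21 ∩ BD · AC = 15]
2. B_y = 1  [2·signedArea(BAC) = -21 ∩ BD · AC = 15]
   → B = (8, 1)
3. E_x = 17  [2·signedArea(BDE) = -21 ∩ EC · DB = 24]
4. E_y = 0  [2·signedArea(BDE) = -21 ∩ EC · DB = 24]
   → E = (17, 0)

B = (8, 1)
E = (17, 0)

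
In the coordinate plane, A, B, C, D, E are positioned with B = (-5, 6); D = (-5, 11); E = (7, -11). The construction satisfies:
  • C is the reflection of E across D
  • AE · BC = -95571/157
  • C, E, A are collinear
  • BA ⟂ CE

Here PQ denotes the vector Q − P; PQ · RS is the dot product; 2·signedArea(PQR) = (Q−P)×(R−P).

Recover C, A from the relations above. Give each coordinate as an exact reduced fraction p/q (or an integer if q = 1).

A = (-455/157, 1122/157)
C = (-17, 33)

1. C_x = -17  [C is the reflection of E across D]
2. C_y = 33  [C is the reflection of E across D]
   → C = (-17, 33)
3. A_x = -455/157  [C, E, A are collinear ∩ BA ⟂ CE]
4. A_y = 1122/157  [C, E, A are collinear ∩ BA ⟂ CE]
   → A = (-455/157, 1122/157)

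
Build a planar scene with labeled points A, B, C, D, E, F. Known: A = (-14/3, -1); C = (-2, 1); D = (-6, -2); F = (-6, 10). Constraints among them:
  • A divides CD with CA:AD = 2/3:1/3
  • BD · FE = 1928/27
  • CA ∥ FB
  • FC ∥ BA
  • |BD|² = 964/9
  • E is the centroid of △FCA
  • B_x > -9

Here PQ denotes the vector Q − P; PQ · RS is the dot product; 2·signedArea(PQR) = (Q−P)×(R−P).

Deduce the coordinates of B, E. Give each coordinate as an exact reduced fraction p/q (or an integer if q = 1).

1. B_x = -26/3  [FC ∥ BA ∩ CA ∥ FB]
2. B_y = 8  [FC ∥ BA ∩ CA ∥ FB]
   → B = (-26/3, 8)
3. E_x = -38/9  [E is the centroid of △FCA]
4. E_y = 10/3  [E is the centroid of △FCA]
   → E = (-38/9, 10/3)

B = (-26/3, 8)
E = (-38/9, 10/3)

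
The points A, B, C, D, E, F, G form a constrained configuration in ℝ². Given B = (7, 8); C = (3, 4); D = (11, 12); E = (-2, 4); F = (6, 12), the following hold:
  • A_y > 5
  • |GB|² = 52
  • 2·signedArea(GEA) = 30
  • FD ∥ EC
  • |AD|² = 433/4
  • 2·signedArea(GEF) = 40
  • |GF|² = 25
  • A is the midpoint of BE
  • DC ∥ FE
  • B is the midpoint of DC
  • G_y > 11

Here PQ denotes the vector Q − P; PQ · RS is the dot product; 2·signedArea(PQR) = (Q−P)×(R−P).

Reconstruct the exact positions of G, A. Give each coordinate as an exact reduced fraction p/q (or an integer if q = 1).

A = (5/2, 6)
G = (1, 12)

1. A_x = 5/2  [A is the midpoint of BE]
2. A_y = 6  [A is the midpoint of BE]
   → A = (5/2, 6)
3. G_x = 1  [2·signedArea(GEA) = 30 ∩ 2·signedArea(GEF) = 40]
4. G_y = 12  [2·signedArea(GEA) = 30 ∩ 2·signedArea(GEF) = 40]
   → G = (1, 12)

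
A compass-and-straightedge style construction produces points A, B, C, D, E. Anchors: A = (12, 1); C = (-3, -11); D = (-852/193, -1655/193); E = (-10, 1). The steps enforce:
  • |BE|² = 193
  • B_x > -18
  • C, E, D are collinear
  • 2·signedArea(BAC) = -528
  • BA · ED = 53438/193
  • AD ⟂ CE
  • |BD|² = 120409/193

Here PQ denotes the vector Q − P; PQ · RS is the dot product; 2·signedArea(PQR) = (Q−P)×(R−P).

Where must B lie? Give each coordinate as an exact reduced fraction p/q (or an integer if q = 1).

1. B_x = -17  [2·signedArea(BAC) = -528 ∩ BA · ED = 53438/193]
2. B_y = 13  [2·signedArea(BAC) = -528 ∩ BA · ED = 53438/193]
   → B = (-17, 13)

B = (-17, 13)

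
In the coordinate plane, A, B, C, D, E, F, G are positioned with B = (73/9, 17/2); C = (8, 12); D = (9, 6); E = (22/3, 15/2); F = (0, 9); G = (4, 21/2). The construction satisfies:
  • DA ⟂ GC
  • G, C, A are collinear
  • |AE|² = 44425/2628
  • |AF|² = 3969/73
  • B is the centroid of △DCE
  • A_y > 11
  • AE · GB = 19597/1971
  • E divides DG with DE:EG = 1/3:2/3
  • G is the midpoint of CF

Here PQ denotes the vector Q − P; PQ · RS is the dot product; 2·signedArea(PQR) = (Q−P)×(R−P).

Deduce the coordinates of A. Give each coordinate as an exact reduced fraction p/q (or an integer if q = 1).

1. A_x = 504/73  [G, C, A are collinear ∩ DA ⟂ GC]
2. A_y = 846/73  [G, C, A are collinear ∩ DA ⟂ GC]
   → A = (504/73, 846/73)

A = (504/73, 846/73)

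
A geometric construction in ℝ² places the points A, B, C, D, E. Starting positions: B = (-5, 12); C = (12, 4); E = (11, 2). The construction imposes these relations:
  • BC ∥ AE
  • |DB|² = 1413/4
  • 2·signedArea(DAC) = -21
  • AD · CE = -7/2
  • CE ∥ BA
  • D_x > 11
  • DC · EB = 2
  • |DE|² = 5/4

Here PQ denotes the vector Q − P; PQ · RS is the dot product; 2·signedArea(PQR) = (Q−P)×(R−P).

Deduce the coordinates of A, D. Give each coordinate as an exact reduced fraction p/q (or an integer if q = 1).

A = (-6, 10)
D = (23/2, 3)

1. A_x = -6  [BC ∥ AE ∩ CE ∥ BA]
2. A_y = 10  [BC ∥ AE ∩ CE ∥ BA]
   → A = (-6, 10)
3. D_x = 23/2  [2·signedArea(DAC) = -21 ∩ DC · EB = 2]
4. D_y = 3  [2·signedArea(DAC) = -21 ∩ DC · EB = 2]
   → D = (23/2, 3)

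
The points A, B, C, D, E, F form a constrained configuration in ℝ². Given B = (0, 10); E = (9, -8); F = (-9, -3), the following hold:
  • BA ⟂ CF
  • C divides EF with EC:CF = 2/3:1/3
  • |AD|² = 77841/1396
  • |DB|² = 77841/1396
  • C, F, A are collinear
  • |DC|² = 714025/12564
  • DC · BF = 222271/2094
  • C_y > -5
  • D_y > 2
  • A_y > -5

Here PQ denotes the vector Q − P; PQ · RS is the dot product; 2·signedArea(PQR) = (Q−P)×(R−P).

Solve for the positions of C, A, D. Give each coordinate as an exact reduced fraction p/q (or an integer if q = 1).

1. C_x = -3  [C divides EF with EC:CF = 2/3:1/3]
2. C_y = -14/3  [C divides EF with EC:CF = 2/3:1/3]
   → C = (-3, -14/3)
3. A_x = -1395/349  [C, F, A are collinear ∩ BA ⟂ CF]
4. A_y = -1532/349  [C, F, A are collinear ∩ BA ⟂ CF]
   → A = (-1395/349, -1532/349)
5. D_x = -1395/698  [line 9·x + 13·y + -12899/698 = 0 ∩ |DC|² = 714025/12564]
6. D_y = 979/349  [line 9·x + 13·y + -12899/698 = 0 ∩ |DC|² = 714025/12564]
   → D = (-1395/698, 979/349)

A = (-1395/349, -1532/349)
C = (-3, -14/3)
D = (-1395/698, 979/349)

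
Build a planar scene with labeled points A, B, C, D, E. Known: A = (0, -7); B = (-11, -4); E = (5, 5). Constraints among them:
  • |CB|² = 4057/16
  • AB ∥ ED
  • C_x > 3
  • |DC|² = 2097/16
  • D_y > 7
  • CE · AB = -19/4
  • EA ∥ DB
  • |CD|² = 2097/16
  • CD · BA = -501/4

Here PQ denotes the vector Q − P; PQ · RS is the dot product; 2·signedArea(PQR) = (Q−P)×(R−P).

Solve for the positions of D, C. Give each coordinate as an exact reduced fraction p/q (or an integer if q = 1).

1. D_x = -6  [EA ∥ DB ∩ AB ∥ ED]
2. D_y = 8  [EA ∥ DB ∩ AB ∥ ED]
   → D = (-6, 8)
3. C_x = 15/4  [line -11·x + 3·y + 141/4 = 0 ∩ |CB|² = 4057/16]
4. C_y = 2  [line -11·x + 3·y + 141/4 = 0 ∩ |CB|² = 4057/16]
   → C = (15/4, 2)

C = (15/4, 2)
D = (-6, 8)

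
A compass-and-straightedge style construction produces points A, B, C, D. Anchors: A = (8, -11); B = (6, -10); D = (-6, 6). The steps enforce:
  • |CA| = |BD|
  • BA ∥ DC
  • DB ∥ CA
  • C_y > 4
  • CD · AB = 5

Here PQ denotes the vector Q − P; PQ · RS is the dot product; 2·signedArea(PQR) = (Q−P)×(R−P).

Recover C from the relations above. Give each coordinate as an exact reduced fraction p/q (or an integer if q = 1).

1. C_x = -4  [DB ∥ CA ∩ BA ∥ DC]
2. C_y = 5  [DB ∥ CA ∩ BA ∥ DC]
   → C = (-4, 5)

C = (-4, 5)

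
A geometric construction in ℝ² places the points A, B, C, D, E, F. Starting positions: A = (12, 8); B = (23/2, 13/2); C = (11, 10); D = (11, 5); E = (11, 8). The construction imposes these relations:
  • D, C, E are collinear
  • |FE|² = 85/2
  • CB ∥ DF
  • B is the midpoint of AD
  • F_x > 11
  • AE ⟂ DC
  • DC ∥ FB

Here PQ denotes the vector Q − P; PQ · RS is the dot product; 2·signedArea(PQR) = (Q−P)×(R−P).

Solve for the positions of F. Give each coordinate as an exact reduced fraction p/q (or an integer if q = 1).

F = (23/2, 3/2)

1. F_x = 23/2  [DC ∥ FB ∩ CB ∥ DF]
2. F_y = 3/2  [DC ∥ FB ∩ CB ∥ DF]
   → F = (23/2, 3/2)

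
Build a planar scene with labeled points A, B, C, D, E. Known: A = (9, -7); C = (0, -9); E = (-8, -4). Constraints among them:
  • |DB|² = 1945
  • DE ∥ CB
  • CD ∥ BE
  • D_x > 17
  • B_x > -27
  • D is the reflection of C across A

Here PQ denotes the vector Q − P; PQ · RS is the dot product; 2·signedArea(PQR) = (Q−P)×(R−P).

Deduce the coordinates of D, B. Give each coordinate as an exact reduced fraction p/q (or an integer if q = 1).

B = (-26, -8)
D = (18, -5)

1. D_x = 18  [D is the reflection of C across A]
2. D_y = -5  [D is the reflection of C across A]
   → D = (18, -5)
3. B_x = -26  [CD ∥ BE ∩ DE ∥ CB]
4. B_y = -8  [CD ∥ BE ∩ DE ∥ CB]
   → B = (-26, -8)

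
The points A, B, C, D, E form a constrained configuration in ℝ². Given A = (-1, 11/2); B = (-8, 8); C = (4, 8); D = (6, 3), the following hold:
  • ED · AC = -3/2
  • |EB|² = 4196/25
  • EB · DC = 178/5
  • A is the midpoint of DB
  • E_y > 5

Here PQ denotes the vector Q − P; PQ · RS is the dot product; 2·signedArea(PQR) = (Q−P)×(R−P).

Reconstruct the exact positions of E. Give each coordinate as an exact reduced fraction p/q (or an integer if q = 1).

E = (24/5, 6)

1. E_x = 24/5  [ED · AC = -3/2 ∩ EB · DC = 178/5]
2. E_y = 6  [ED · AC = -3/2 ∩ EB · DC = 178/5]
   → E = (24/5, 6)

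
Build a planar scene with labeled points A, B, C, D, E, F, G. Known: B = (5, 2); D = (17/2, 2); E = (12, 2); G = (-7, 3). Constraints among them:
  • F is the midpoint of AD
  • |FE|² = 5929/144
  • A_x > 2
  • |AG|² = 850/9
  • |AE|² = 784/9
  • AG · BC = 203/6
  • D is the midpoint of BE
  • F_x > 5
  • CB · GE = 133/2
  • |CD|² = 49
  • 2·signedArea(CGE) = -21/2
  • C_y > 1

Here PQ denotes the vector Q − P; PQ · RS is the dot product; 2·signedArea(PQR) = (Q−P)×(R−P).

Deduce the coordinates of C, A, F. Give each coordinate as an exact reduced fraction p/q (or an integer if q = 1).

A = (8/3, 2)
C = (3/2, 2)
F = (67/12, 2)

1. C_x = 3/2  [2·signedArea(CGE) = -21/2 ∩ CB · GE = 133/2]
2. C_y = 2  [2·signedArea(CGE) = -21/2 ∩ CB · GE = 133/2]
   → C = (3/2, 2)
3. A_x = 8/3  [AG · BC = 203/6]
4. A_y = 2  [|AE|² = 784/9]
   → A = (8/3, 2)
5. F_x = 67/12  [F is the midpoint of AD]
6. F_y = 2  [F is the midpoint of AD]
   → F = (67/12, 2)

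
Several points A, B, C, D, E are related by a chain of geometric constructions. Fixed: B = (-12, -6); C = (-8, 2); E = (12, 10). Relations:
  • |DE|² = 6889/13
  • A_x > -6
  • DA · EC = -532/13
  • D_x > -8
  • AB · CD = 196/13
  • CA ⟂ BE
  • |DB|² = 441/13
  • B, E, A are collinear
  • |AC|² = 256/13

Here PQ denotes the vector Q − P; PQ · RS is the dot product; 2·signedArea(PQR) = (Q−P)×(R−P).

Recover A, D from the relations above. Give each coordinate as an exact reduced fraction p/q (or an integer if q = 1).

1. A_x = -72/13  [B, E, A are collinear ∩ CA ⟂ BE]
2. A_y = -22/13  [B, E, A are collinear ∩ CA ⟂ BE]
   → A = (-72/13, -22/13)
3. D_x = -93/13  [DA · EC = -532/13 ∩ AB · CD = 196/13]
4. D_y = -36/13  [DA · EC = -532/13 ∩ AB · CD = 196/13]
   → D = (-93/13, -36/13)

A = (-72/13, -22/13)
D = (-93/13, -36/13)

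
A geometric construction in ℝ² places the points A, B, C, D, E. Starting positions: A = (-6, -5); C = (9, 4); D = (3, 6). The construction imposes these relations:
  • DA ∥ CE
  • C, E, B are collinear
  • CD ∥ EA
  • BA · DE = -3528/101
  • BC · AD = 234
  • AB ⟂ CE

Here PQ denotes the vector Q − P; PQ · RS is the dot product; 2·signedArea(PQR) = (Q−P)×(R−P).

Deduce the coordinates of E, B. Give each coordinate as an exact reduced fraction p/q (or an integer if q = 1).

B = (-144/101, -883/101)
E = (0, -7)

1. E_x = 0  [CD ∥ EA ∩ DA ∥ CE]
2. E_y = -7  [CD ∥ EA ∩ DA ∥ CE]
   → E = (0, -7)
3. B_x = -144/101  [C, E, B are collinear ∩ AB ⟂ CE]
4. B_y = -883/101  [C, E, B are collinear ∩ AB ⟂ CE]
   → B = (-144/101, -883/101)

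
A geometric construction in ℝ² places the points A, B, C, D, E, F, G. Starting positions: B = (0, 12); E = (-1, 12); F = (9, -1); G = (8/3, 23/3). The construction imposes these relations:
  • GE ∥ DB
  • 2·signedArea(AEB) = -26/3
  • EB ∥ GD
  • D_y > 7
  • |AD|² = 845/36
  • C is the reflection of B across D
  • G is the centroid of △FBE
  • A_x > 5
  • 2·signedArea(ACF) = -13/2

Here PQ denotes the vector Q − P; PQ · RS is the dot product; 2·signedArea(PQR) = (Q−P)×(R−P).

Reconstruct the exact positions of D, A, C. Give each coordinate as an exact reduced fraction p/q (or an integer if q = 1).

A = (35/6, 10/3)
C = (22/3, 10/3)
D = (11/3, 23/3)

1. D_x = 11/3  [GE ∥ DB ∩ EB ∥ GD]
2. D_y = 23/3  [GE ∥ DB ∩ EB ∥ GD]
   → D = (11/3, 23/3)
3. A_y = 10/3  [2·signedArea(AEB) = -26/3]
4. A_x = 35/6  [|AD|² = 845/36]
   → A = (35/6, 10/3)
5. C_x = 22/3  [2·signedArea(ACF) = -13/2 ∩ C is the reflection of B across D]
6. C_y = 10/3  [2·signedArea(ACF) = -13/2 ∩ C is the reflection of B across D]
   → C = (22/3, 10/3)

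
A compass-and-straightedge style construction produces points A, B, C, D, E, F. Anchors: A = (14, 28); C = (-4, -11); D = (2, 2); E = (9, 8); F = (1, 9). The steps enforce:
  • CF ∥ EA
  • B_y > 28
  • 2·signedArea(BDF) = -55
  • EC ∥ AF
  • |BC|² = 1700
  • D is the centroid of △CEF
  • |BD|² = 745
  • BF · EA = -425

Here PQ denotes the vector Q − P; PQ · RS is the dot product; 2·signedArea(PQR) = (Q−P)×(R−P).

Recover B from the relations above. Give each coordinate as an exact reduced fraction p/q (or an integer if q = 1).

1. B_x = 6  [2·signedArea(BDF) = -55 ∩ BF · EA = -425]
2. B_y = 29  [2·signedArea(BDF) = -55 ∩ BF · EA = -425]
   → B = (6, 29)

B = (6, 29)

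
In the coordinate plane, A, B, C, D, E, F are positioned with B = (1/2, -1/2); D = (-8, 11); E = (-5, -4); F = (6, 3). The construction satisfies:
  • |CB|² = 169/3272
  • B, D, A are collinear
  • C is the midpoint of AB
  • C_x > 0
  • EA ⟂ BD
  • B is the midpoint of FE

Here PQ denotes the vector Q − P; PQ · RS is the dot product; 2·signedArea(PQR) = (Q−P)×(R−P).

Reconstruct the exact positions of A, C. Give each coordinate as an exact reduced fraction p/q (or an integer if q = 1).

1. A_x = 94/409  [B, D, A are collinear ∩ EA ⟂ BD]
2. A_y = -55/409  [B, D, A are collinear ∩ EA ⟂ BD]
   → A = (94/409, -55/409)
3. C_x = 597/1636  [C is the midpoint of AB]
4. C_y = -519/1636  [C is the midpoint of AB]
   → C = (597/1636, -519/1636)

A = (94/409, -55/409)
C = (597/1636, -519/1636)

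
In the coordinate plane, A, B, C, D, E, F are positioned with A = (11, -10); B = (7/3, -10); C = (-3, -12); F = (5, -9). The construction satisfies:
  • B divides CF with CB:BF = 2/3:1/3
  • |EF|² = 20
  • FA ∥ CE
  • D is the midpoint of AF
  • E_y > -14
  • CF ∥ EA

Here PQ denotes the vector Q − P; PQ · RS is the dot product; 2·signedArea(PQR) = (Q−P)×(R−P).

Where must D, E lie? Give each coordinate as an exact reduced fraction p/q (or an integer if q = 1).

1. D_x = 8  [D is the midpoint of AF]
2. D_y = -19/2  [D is the midpoint of AF]
   → D = (8, -19/2)
3. E_x = 3  [CF ∥ EA ∩ FA ∥ CE]
4. E_y = -13  [CF ∥ EA ∩ FA ∥ CE]
   → E = (3, -13)

D = (8, -19/2)
E = (3, -13)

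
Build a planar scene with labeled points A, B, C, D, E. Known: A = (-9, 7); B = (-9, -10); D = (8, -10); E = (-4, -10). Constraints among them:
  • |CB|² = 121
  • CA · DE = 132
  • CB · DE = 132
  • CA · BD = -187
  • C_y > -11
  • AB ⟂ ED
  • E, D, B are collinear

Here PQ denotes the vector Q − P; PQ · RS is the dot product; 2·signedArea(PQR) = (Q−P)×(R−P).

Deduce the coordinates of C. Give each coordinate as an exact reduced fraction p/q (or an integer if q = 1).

C = (2, -10)

1. C_x = 2  [CB · DE = 132]
2. C_y = -10  [|CB|² = 121]
   → C = (2, -10)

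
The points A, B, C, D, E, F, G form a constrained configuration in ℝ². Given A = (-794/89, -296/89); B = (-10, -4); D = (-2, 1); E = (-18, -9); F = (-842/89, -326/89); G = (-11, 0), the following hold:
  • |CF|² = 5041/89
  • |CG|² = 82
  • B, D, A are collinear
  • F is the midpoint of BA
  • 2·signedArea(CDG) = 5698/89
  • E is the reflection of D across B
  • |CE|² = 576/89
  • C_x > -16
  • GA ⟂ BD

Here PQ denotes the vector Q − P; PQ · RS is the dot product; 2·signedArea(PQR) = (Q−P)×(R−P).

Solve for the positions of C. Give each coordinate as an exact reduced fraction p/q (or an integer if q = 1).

1. C_x = -1410/89  [line 1·x + -9·y + -4719/89 = 0 ∩ |CE|² = 576/89]
2. C_y = -681/89  [line 1·x + -9·y + -4719/89 = 0 ∩ |CE|² = 576/89]
   → C = (-1410/89, -681/89)

C = (-1410/89, -681/89)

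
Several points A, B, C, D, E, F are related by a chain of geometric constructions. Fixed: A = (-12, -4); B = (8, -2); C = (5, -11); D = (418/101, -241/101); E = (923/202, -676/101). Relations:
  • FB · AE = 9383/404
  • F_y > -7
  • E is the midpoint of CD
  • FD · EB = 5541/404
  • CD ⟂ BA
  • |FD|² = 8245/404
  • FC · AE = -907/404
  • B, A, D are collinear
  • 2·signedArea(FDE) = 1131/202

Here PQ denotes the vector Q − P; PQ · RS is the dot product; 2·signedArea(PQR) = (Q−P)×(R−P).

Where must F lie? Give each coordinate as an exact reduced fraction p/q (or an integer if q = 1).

F = (1183/202, -663/101)

1. F_x = 1183/202  [FB · AE = 9383/404 ∩ 2·signedArea(FDE) = 1131/202]
2. F_y = -663/101  [FB · AE = 9383/404 ∩ 2·signedArea(FDE) = 1131/202]
   → F = (1183/202, -663/101)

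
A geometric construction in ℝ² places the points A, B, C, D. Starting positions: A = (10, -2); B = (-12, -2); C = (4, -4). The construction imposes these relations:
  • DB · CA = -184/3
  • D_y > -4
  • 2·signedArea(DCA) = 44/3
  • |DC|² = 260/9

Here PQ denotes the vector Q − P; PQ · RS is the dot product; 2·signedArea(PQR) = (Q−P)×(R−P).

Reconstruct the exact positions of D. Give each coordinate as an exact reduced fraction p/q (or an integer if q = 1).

D = (-4/3, -10/3)

1. D_x = -4/3  [2·signedArea(DCA) = 44/3 ∩ DB · CA = -184/3]
2. D_y = -10/3  [2·signedArea(DCA) = 44/3 ∩ DB · CA = -184/3]
   → D = (-4/3, -10/3)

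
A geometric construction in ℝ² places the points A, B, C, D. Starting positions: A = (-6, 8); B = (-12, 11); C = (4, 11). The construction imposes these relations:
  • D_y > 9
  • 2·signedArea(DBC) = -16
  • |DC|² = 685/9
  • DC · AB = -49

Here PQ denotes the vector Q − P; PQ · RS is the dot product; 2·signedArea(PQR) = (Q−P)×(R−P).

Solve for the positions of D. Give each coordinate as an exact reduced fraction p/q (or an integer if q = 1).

1. D_x = -14/3  [DC · AB = -49 ∩ 2·signedArea(DBC) = -16]
2. D_y = 10  [DC · AB = -49 ∩ 2·signedArea(DBC) = -16]
   → D = (-14/3, 10)

D = (-14/3, 10)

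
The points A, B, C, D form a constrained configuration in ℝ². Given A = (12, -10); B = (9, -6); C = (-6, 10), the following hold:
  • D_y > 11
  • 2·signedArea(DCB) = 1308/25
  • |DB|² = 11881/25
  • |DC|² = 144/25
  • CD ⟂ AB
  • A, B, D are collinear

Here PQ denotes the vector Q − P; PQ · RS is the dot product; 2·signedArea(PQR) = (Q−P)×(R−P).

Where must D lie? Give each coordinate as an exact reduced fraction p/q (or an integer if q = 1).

1. D_x = -102/25  [A, B, D are collinear ∩ CD ⟂ AB]
2. D_y = 286/25  [A, B, D are collinear ∩ CD ⟂ AB]
   → D = (-102/25, 286/25)

D = (-102/25, 286/25)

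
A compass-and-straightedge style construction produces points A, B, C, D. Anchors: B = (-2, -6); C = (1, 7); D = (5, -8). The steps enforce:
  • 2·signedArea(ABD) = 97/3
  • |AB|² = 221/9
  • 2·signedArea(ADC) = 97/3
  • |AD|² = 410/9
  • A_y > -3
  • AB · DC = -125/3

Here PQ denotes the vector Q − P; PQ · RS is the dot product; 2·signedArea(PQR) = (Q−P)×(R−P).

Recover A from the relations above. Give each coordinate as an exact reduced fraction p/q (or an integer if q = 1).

1. A_x = 4/3  [2·signedArea(ADC) = 97/3 ∩ 2·signedArea(ABD) = 97/3]
2. A_y = -7/3  [2·signedArea(ADC) = 97/3 ∩ 2·signedArea(ABD) = 97/3]
   → A = (4/3, -7/3)

A = (4/3, -7/3)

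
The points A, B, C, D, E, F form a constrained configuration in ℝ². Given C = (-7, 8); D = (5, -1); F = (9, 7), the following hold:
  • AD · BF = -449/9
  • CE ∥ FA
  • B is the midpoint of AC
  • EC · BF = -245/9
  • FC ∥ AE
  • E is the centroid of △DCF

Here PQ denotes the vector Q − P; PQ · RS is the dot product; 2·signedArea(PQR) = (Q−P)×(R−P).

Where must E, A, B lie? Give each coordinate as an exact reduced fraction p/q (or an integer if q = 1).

A = (55/3, 11/3)
B = (17/3, 35/6)
E = (7/3, 14/3)

1. E_x = 7/3  [E is the centroid of △DCF]
2. E_y = 14/3  [E is the centroid of △DCF]
   → E = (7/3, 14/3)
3. A_x = 55/3  [FC ∥ AE ∩ CE ∥ FA]
4. A_y = 11/3  [FC ∥ AE ∩ CE ∥ FA]
   → A = (55/3, 11/3)
5. B_x = 17/3  [B is the midpoint of AC]
6. B_y = 35/6  [B is the midpoint of AC]
   → B = (17/3, 35/6)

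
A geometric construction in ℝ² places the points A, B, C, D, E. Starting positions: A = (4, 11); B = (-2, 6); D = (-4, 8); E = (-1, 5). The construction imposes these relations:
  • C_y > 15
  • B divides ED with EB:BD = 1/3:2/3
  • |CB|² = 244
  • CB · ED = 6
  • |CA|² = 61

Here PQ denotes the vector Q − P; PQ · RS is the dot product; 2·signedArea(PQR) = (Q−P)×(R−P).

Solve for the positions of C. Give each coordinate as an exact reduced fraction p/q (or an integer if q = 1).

1. C_x = 10  [line 3·x + -3·y + 18 = 0 ∩ |CB|² = 244]
2. C_y = 16  [line 3·x + -3·y + 18 = 0 ∩ |CB|² = 244]
   → C = (10, 16)

C = (10, 16)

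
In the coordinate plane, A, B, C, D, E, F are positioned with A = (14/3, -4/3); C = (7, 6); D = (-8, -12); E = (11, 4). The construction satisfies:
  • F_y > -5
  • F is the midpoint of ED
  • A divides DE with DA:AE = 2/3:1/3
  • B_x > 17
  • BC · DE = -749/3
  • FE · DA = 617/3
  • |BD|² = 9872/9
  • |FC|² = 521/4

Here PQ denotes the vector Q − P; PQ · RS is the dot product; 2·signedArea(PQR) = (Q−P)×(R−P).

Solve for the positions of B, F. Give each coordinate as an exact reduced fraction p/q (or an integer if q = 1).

1. B_x = 52/3  [line -19·x + -16·y + 1436/3 = 0 ∩ |BD|² = 9872/9]
2. B_y = 28/3  [line -19·x + -16·y + 1436/3 = 0 ∩ |BD|² = 9872/9]
   → B = (52/3, 28/3)
3. F_x = 3/2  [F is the midpoint of ED]
4. F_y = -4  [F is the midpoint of ED]
   → F = (3/2, -4)

B = (52/3, 28/3)
F = (3/2, -4)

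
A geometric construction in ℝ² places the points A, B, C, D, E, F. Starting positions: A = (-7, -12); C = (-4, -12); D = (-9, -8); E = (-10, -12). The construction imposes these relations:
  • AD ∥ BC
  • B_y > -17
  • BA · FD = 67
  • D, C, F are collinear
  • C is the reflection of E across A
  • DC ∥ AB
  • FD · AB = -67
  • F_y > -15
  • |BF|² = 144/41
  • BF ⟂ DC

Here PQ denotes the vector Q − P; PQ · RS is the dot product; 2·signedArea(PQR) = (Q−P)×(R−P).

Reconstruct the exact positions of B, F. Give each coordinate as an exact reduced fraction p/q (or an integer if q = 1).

B = (-2, -16)
F = (-34/41, -596/41)

1. B_x = -2  [AD ∥ BC ∩ DC ∥ AB]
2. B_y = -16  [AD ∥ BC ∩ DC ∥ AB]
   → B = (-2, -16)
3. F_x = -34/41  [D, C, F are collinear ∩ BF ⟂ DC]
4. F_y = -596/41  [D, C, F are collinear ∩ BF ⟂ DC]
   → F = (-34/41, -596/41)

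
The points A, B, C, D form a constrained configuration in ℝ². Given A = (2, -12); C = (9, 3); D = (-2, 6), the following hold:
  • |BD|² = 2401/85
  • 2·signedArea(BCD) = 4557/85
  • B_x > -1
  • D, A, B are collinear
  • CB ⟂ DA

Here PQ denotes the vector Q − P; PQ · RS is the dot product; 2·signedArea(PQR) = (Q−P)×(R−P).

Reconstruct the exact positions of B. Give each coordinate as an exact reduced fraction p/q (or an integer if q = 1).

B = (-72/85, 69/85)

1. B_x = -72/85  [D, A, B are collinear ∩ CB ⟂ DA]
2. B_y = 69/85  [D, A, B are collinear ∩ CB ⟂ DA]
   → B = (-72/85, 69/85)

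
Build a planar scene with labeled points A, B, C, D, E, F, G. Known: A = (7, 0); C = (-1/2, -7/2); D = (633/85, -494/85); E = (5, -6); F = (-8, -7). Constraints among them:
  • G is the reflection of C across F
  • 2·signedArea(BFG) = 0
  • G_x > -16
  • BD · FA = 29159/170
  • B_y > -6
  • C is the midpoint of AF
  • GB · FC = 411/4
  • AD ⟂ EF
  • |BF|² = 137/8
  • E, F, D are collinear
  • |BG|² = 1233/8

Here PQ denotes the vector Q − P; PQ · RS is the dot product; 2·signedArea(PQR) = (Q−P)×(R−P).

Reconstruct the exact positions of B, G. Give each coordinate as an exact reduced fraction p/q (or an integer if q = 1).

B = (-17/4, -21/4)
G = (-31/2, -21/2)

1. B_x = -17/4  [line -15·x + -7·y + -201/2 = 0 ∩ |BF|² = 137/8]
2. B_y = -21/4  [line -15·x + -7·y + -201/2 = 0 ∩ |BF|² = 137/8]
   → B = (-17/4, -21/4)
3. G_x = -31/2  [2·signedArea(BFG) = 0 ∩ G is the reflection of C across F]
4. G_y = -21/2  [2·signedArea(BFG) = 0 ∩ G is the reflection of C across F]
   → G = (-31/2, -21/2)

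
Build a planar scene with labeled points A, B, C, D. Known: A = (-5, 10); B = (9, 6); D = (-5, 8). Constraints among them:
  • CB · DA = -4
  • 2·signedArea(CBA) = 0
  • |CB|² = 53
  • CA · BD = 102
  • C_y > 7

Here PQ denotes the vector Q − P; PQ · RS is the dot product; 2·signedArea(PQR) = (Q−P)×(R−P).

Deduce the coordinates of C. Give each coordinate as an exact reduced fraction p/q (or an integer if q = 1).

C = (2, 8)

1. C_x = 2  [2·signedArea(CBA) = 0 ∩ CB · DA = -4]
2. C_y = 8  [2·signedArea(CBA) = 0 ∩ CB · DA = -4]
   → C = (2, 8)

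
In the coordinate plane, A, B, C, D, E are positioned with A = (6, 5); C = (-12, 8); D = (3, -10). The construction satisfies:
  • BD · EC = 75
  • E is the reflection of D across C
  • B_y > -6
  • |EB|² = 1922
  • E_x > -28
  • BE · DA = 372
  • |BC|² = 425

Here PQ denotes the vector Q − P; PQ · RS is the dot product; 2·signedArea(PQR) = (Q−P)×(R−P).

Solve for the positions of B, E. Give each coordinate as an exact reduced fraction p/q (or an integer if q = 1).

B = (4, -5)
E = (-27, 26)

1. E_x = -27  [E is the reflection of D across C]
2. E_y = 26  [E is the reflection of D across C]
   → E = (-27, 26)
3. B_x = 4  [BE · DA = 372 ∩ BD · EC = 75]
4. B_y = -5  [BE · DA = 372 ∩ BD · EC = 75]
   → B = (4, -5)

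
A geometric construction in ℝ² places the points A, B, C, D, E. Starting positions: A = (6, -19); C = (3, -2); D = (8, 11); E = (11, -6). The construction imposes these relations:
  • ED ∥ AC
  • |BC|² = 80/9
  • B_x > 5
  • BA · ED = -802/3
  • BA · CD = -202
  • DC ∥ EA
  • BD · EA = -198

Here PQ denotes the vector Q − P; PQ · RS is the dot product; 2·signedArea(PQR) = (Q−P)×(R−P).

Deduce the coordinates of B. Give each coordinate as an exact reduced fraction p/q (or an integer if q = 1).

1. B_x = 17/3  [BA · CD = -202 ∩ BA · ED = -802/3]
2. B_y = -10/3  [BA · CD = -202 ∩ BA · ED = -802/3]
   → B = (17/3, -10/3)

B = (17/3, -10/3)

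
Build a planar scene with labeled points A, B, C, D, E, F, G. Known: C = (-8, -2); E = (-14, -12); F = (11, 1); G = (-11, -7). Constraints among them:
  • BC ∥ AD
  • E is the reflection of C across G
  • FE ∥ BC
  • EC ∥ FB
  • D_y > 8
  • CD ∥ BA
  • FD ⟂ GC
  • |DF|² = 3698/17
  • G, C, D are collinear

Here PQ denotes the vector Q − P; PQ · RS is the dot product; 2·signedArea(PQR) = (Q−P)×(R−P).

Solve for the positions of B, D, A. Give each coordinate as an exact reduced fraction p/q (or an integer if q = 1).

A = (397/17, 367/17)
B = (17, 11)
D = (-28/17, 146/17)

1. B_x = 17  [FE ∥ BC ∩ EC ∥ FB]
2. B_y = 11  [FE ∥ BC ∩ EC ∥ FB]
   → B = (17, 11)
3. D_x = -28/17  [G, C, D are collinear ∩ FD ⟂ GC]
4. D_y = 146/17  [G, C, D are collinear ∩ FD ⟂ GC]
   → D = (-28/17, 146/17)
5. A_x = 397/17  [BC ∥ AD ∩ CD ∥ BA]
6. A_y = 367/17  [BC ∥ AD ∩ CD ∥ BA]
   → A = (397/17, 367/17)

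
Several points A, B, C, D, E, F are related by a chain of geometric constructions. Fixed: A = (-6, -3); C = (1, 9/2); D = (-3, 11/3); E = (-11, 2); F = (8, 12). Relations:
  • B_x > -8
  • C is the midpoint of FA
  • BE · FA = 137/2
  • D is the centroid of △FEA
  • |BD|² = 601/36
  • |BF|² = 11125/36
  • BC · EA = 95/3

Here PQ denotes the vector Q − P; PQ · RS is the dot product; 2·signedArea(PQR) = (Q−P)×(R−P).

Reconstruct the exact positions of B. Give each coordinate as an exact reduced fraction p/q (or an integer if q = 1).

1. B_x = -7  [BC · EA = 95/3 ∩ BE · FA = 137/2]
2. B_y = 17/6  [BC · EA = 95/3 ∩ BE · FA = 137/2]
   → B = (-7, 17/6)

B = (-7, 17/6)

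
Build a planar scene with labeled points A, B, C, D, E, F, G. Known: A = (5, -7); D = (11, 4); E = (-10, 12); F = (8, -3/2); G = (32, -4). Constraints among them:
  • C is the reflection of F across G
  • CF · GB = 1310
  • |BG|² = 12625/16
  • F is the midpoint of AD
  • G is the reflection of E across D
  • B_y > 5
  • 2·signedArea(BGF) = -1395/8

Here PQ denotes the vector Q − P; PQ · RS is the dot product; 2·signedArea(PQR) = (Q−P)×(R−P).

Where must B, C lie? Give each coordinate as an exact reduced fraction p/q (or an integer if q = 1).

1. B_x = 23/4  [line -5/2·x + -24·y + 1267/8 = 0 ∩ |BG|² = 12625/16]
2. B_y = 6  [line -5/2·x + -24·y + 1267/8 = 0 ∩ |BG|² = 12625/16]
   → B = (23/4, 6)
3. C_x = 56  [C is the reflection of F across G]
4. C_y = -13/2  [C is the reflection of F across G]
   → C = (56, -13/2)

B = (23/4, 6)
C = (56, -13/2)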